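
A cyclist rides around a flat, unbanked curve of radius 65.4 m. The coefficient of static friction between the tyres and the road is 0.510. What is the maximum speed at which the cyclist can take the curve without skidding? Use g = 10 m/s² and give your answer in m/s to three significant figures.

18.3 m/s

On a flat curve, static friction is the only horizontal force, so it must supply the full centripetal force: μ_s m g = m v²/r.
Mass cancels: v_max = √(μ_s g r) = √(0.510 × 10.0 × 65.4) = √333.5 = 18.26 m/s.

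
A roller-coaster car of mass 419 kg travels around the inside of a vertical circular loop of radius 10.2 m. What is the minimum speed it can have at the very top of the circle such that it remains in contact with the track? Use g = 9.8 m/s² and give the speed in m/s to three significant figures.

10.0 m/s

At the top, both weight mg and N point toward the centre: N + mg = mv²/r.
At minimum speed N → 0, so mg = mv_min²/r ⇒ v_min = √(g r) = √(9.8 × 10.2) = 9.998 m/s.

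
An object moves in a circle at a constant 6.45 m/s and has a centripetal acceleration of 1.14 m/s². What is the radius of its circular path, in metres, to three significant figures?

36.5 m

a_c = v²/r ⇒ r = v²/a_c = (6.45)²/1.14 = 41.60/1.14 = 36.49 m.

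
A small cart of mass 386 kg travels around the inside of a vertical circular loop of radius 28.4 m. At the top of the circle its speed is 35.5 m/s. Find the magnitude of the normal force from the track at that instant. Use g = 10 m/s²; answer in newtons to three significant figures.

At the top, both N and the weight mg point inward (toward the centre), so N + mg = mv²/r.
N = m(v²/r − g) = 386 × ((35.5)²/28.4 − 10.0) = 386 × (44.38 − 10.0) = 386 × 34.38 = 13270 N.

13300 N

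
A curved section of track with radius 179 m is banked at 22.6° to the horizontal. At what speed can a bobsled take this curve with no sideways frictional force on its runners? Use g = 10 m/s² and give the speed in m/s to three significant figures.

On a frictionless banked curve, N sinθ = mv²/r and N cosθ = mg, so tanθ = v²/(rg).
v = √(r g tanθ) = √(179 × 10.0 × tan 22.6°) = √(179 × 10.0 × 0.4163) = √745.1 = 27.30 m/s.

27.3 m/s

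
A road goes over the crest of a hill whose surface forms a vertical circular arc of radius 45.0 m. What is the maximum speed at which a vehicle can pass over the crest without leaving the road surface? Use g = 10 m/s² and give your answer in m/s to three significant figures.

At the crest the centre of the circle is below the vehicle, so the net downward (centripetal) force is mg − N = mv²/r.
The vehicle leaves the road when N → 0, giving v_max = √(g r) = √(10.0 × 45.0) = 21.21 m/s.

21.2 m/s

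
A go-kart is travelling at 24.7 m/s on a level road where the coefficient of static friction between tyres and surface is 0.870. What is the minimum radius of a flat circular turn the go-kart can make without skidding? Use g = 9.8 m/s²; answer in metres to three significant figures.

71.6 m

At the limit, μ_s m g = m v²/r, so r_min = v²/(μ_s g) = (24.7)²/(0.870 × 9.8) = 610.1/8.526 = 71.56 m.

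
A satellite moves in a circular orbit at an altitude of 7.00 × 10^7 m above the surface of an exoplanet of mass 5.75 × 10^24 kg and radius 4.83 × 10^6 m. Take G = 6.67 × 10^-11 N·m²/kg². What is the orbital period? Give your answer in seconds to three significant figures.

r = R + h = 4.83 × 10^6 + 7.00 × 10^7 = 7.483 × 10^7 m. Gravity provides the centripetal force: G M m / r² = m v² / r ⇒ v = √(GM/r) = 2264 m/s.
T = 2πr/v = 2π × 7.483 × 10^7 / 2264 = 207700 s.

208000 s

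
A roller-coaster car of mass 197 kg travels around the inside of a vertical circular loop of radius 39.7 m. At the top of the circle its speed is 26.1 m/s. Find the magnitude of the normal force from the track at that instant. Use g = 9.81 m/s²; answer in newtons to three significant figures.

At the top, both N and the weight mg point inward (toward the centre), so N + mg = mv²/r.
N = m(v²/r − g) = 197 × ((26.1)²/39.7 − 9.81) = 197 × (17.16 − 9.81) = 197 × 7.349 = 1448 N.

1450 N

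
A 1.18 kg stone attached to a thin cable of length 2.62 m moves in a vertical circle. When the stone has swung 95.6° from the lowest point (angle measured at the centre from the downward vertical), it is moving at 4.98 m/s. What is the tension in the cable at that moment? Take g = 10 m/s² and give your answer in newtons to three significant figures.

Take the radial direction toward the centre of the circle as positive. The component of the weight along the string toward the centre is −mg cos φ (φ measured from the bottom), so Newton's second law along the string gives T − mg cos φ = m v²/r.
cos 95.6° = -0.09758, so T = m(v²/r + g cos φ) = 1.18 × ((4.98)²/2.62 + 10.0 × -0.09758) = 1.18 × (9.466 + (-0.9758)) = 1.18 × 8.490 = 10.02 N.

10.0 N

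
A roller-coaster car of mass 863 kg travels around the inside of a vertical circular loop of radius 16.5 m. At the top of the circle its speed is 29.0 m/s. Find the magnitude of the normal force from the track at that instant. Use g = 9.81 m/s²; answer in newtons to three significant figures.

35500 N

At the top, both N and the weight mg point inward (toward the centre), so N + mg = mv²/r.
N = m(v²/r − g) = 863 × ((29.0)²/16.5 − 9.81) = 863 × (50.97 − 9.81) = 863 × 41.16 = 35520 N.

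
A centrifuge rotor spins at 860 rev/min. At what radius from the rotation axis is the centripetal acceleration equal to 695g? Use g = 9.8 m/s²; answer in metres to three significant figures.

0.840 m

ω = 860 rev/min × 2π/60 = 90.06 rad/s.
a_c = ω²r = 695g ⇒ r = 695 × 9.8 / (90.06)² = 6811/8111 = 0.8398 m.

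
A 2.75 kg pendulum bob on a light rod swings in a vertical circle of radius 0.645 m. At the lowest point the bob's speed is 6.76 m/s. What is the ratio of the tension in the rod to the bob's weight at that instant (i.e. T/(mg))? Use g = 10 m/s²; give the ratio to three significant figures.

8.08

At the bottom, T − mg = mv²/r, so T = m(v²/r + g) and T/(mg) = v²/(rg) + 1 = (6.76)²/(0.645 × 10.0) + 1 = 7.085 + 1 = 8.085.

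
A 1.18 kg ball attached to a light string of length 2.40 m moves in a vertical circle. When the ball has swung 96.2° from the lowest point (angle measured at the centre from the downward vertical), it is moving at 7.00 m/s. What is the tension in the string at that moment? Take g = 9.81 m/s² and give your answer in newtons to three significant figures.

Take the radial direction toward the centre of the circle as positive. The component of the weight along the string toward the centre is −mg cos φ (φ measured from the bottom), so Newton's second law along the string gives T − mg cos φ = m v²/r.
cos 96.2° = -0.1080, so T = m(v²/r + g cos φ) = 1.18 × ((7.00)²/2.40 + 9.81 × -0.1080) = 1.18 × (20.42 + (-1.059)) = 1.18 × 19.36 = 22.84 N.

22.8 N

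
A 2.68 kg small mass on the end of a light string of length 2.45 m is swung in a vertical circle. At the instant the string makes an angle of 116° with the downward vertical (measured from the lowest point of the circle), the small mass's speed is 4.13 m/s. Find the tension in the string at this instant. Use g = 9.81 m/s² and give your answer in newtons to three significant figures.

Take the radial direction toward the centre of the circle as positive. The component of the weight along the string toward the centre is −mg cos φ (φ measured from the bottom), so Newton's second law along the string gives T − mg cos φ = m v²/r.
cos 116° = -0.4384, so T = m(v²/r + g cos φ) = 2.68 × ((4.13)²/2.45 + 9.81 × -0.4384) = 2.68 × (6.962 + (-4.300)) = 2.68 × 2.662 = 7.133 N.

7.13 N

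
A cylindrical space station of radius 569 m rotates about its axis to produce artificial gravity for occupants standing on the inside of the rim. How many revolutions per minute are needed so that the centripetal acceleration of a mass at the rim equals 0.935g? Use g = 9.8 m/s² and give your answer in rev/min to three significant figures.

Require ω²r = 0.935g, so ω = √(0.935 × 9.8/569) = 0.1269 rad/s.
In rev/min: ω × 60/(2π) = 0.1269 × 60/(2π) = 1.212 rev/min.

1.21 rev/min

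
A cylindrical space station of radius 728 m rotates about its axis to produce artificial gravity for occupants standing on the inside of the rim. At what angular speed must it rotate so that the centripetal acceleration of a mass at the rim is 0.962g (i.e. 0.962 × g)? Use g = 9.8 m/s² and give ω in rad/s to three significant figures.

Centripetal acceleration a_c = ω²r. Setting ω²r = 0.962g:
ω = √(0.962g / r) = √(0.962 × 9.8 / 728) = √0.01295 = 0.1138 rad/s.

0.114 rad/s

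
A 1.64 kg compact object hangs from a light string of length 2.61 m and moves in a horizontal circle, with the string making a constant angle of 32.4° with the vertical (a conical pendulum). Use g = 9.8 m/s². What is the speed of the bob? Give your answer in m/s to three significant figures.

2.95 m/s

The radius of the circle is r = L sinθ = 2.61 × sin 32.4° = 1.399 m.
Horizontally T sinθ = mv²/r and vertically T cosθ = mg, so tanθ = v²/(rg).
v = √(r g tanθ) = √(1.399 × 9.8 × 0.6346) = √8.698 = 2.949 m/s.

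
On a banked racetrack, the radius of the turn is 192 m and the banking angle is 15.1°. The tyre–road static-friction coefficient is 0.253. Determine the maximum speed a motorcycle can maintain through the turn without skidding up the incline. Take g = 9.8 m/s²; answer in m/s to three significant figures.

At the maximum speed, friction acts down the slope at its limiting value f = μN. Radially (horizontal, toward centre): N sinθ + μN cosθ = mv²/r. Vertically: N cosθ − μN sinθ = mg.
Dividing: v² = r g (sinθ + μcosθ)/(cosθ − μsinθ).
sinθ + μcosθ = 0.2605 + 0.253×0.9655 = 0.5048; cosθ − μsinθ = 0.9655 − 0.253×0.2605 = 0.8996.
v² = 192 × 9.8 × 0.5048/0.8996 = 1056 m²/s², so v = 32.49 m/s.

32.5 m/s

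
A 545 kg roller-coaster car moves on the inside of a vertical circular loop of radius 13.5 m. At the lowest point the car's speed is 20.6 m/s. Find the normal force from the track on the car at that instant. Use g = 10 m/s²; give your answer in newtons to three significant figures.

22600 N

At the lowest point, N points up (toward the centre) and the weight mg points down (away from the centre), so the net inward force is N − mg = mv²/r.
N = m(v²/r + g) = 545 × ((20.6)²/13.5 + 10.0) = 545 × (31.43 + 10.0) = 545 × 41.43 = 22580 N.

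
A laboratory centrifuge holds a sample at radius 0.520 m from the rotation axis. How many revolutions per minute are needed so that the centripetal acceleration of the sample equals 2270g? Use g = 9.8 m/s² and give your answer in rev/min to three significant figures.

1980 rev/min

Require ω²r = 2270g, so ω = √(2270 × 9.8/0.520) = 206.8 rad/s.
In rev/min: ω × 60/(2π) = 206.8 × 60/(2π) = 1975 rev/min.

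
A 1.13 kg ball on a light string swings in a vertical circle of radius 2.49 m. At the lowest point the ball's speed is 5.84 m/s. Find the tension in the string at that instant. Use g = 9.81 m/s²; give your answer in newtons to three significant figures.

At the lowest point, T points up (toward the centre) and the weight mg points down (away from the centre), so the net inward force is T − mg = mv²/r.
T = m(v²/r + g) = 1.13 × ((5.84)²/2.49 + 9.81) = 1.13 × (13.70 + 9.81) = 1.13 × 23.51 = 26.56 N.

26.6 N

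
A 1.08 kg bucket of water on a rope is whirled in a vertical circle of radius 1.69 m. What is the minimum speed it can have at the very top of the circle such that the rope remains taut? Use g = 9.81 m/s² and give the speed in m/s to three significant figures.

At the top, both weight mg and T point toward the centre: T + mg = mv²/r.
At minimum speed T → 0, so mg = mv_min²/r ⇒ v_min = √(g r) = √(9.81 × 1.69) = 4.072 m/s.

4.07 m/s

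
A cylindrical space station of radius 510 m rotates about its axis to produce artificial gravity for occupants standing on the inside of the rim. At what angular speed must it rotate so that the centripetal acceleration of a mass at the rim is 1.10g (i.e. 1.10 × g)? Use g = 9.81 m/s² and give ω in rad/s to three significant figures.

0.145 rad/s

Centripetal acceleration a_c = ω²r. Setting ω²r = 1.10g:
ω = √(1.10g / r) = √(1.10 × 9.81 / 510) = √0.02116 = 0.1455 rad/s.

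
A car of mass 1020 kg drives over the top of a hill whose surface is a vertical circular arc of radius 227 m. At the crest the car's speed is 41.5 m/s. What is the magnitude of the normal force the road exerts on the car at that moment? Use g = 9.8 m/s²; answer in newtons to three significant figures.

2260 N

At the crest the centripetal acceleration points downward (toward the centre of the arc), so mg − N = mv²/r.
N = m(g − v²/r) = 1020 × (9.8 − (41.5)²/227) = 1020 × (9.8 − 7.587) = 1020 × 2.213 = 2257 N.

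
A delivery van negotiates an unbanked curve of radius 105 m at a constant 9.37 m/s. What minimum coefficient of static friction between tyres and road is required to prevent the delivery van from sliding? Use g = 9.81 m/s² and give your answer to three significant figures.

0.0852

Friction provides the centripetal force: μ_s m g = m v²/r, so μ_s = v²/(g r) = (9.370)²/(9.81 × 105) = 87.80/1030 = 0.08524.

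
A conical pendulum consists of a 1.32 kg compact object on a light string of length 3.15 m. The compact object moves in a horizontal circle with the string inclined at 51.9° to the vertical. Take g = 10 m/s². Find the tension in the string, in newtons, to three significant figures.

21.4 N

Vertically the bob has no acceleration, so T cosθ = mg.
T = mg/cosθ = 1.32 × 10.0 / cos 51.9° = 13.20/0.6170 = 21.39 N.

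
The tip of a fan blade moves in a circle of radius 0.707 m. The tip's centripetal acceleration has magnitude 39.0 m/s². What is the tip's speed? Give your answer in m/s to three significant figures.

5.25 m/s

a_c = v²/r ⇒ v = √(a_c · r) = √(39.0 × 0.707) = √27.57 = 5.251 m/s.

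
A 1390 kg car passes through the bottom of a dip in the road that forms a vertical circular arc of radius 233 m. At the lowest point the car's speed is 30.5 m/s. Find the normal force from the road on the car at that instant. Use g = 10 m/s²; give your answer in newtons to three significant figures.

19400 N

At the lowest point, N points up (toward the centre) and the weight mg points down (away from the centre), so the net inward force is N − mg = mv²/r.
N = m(v²/r + g) = 1390 × ((30.5)²/233 + 10.0) = 1390 × (3.992 + 10.0) = 1390 × 13.99 = 19450 N.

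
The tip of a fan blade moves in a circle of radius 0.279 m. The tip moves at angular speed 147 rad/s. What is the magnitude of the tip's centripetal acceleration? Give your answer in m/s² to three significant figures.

6030 m/s²

v = ωr = 147 × 0.279 = 41.01 m/s.
a_c = v²/r = (41.01)²/0.279 = 1682/0.279 = 6029 m/s².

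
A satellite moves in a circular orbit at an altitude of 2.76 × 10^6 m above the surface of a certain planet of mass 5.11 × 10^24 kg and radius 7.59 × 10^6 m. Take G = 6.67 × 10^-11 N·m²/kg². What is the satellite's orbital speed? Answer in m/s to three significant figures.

5740 m/s

Orbital radius r = R + h = 7.59 × 10^6 + 2.76 × 10^6 = 1.035 × 10^7 m.
Gravity supplies the centripetal force: G M m / r² = m v² / r, so v = √(GM/r).
v = √(6.67 × 10^-11 × 5.11 × 10^24 / 1.035 × 10^7) = √(3.293 × 10^7) = 5739 m/s.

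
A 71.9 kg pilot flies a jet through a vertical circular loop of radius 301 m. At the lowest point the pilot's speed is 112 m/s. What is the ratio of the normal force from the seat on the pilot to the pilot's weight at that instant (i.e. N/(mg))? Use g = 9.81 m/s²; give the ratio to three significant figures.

5.25

At the bottom, N − mg = mv²/r, so N = m(v²/r + g) and N/(mg) = v²/(rg) + 1 = (112)²/(301 × 9.81) + 1 = 4.248 + 1 = 5.248.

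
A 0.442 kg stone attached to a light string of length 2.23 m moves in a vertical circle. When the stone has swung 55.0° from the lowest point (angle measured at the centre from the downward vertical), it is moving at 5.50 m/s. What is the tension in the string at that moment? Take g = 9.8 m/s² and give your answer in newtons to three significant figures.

Take the radial direction toward the centre of the circle as positive. The component of the weight along the string toward the centre is −mg cos φ (φ measured from the bottom), so Newton's second law along the string gives T − mg cos φ = m v²/r.
cos 55.0° = 0.5736, so T = m(v²/r + g cos φ) = 0.442 × ((5.50)²/2.23 + 9.8 × 0.5736) = 0.442 × (13.57 + (5.621)) = 0.442 × 19.19 = 8.480 N.

8.48 N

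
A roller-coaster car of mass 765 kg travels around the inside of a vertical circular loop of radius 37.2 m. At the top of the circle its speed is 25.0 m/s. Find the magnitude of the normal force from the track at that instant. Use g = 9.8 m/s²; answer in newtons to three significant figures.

At the top, both N and the weight mg point inward (toward the centre), so N + mg = mv²/r.
N = m(v²/r − g) = 765 × ((25.0)²/37.2 − 9.8) = 765 × (16.80 − 9.8) = 765 × 7.001 = 5356 N.

5360 N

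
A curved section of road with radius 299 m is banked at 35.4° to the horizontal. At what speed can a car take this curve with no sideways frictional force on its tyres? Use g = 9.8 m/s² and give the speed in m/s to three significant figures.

On a frictionless banked curve, N sinθ = mv²/r and N cosθ = mg, so tanθ = v²/(rg).
v = √(r g tanθ) = √(299 × 9.8 × tan 35.4°) = √(299 × 9.8 × 0.7107) = √2082 = 45.63 m/s.

45.6 m/s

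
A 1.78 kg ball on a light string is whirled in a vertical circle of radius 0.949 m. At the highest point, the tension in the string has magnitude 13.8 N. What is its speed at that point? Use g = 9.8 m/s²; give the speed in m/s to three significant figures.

At the top, T + mg = mv²/r, so v = √(r(T/m + g)) = √(0.949 × (13.8/1.78 + 9.8)) = √(0.949 × 17.55) = √16.66 = 4.081 m/s.

4.08 m/s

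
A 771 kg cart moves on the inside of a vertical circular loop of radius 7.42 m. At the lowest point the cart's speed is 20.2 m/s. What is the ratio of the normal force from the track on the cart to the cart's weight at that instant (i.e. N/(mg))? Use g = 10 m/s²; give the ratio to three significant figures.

6.50

At the bottom, N − mg = mv²/r, so N = m(v²/r + g) and N/(mg) = v²/(rg) + 1 = (20.2)²/(7.42 × 10.0) + 1 = 5.499 + 1 = 6.499.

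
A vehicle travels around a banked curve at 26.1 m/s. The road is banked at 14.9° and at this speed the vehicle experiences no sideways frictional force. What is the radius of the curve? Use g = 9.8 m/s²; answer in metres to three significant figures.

261 m

Frictionless banking: tanθ = v²/(rg), so r = v²/(g tanθ).
r = (26.1)²/(9.8 × tan 14.9°) = 681.2/(9.8 × 0.2661) = 681.2/2.608 = 261.2 m.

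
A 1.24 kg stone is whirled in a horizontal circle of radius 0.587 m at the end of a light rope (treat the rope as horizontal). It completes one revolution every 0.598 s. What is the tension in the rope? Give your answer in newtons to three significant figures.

v = 2πr/T = 2π × 0.587/0.598 = 6.168 m/s.
The tension is the only horizontal force, so it supplies the full centripetal force: T = m v²/r = 1.24 × (6.168)²/0.587 = 1.24 × 38.04/0.587 = 80.36 N.

80.4 N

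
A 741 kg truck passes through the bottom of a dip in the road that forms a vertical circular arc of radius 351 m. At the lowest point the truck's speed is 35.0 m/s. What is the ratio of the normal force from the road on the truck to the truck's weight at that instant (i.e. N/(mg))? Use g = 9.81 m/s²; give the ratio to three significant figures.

At the bottom, N − mg = mv²/r, so N = m(v²/r + g) and N/(mg) = v²/(rg) + 1 = (35.0)²/(351 × 9.81) + 1 = 0.3558 + 1 = 1.356.

1.36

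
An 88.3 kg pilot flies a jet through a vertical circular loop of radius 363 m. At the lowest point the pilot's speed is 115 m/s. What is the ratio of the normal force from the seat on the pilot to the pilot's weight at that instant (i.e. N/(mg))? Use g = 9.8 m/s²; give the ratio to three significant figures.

4.72

At the bottom, N − mg = mv²/r, so N = m(v²/r + g) and N/(mg) = v²/(rg) + 1 = (115)²/(363 × 9.8) + 1 = 3.718 + 1 = 4.718.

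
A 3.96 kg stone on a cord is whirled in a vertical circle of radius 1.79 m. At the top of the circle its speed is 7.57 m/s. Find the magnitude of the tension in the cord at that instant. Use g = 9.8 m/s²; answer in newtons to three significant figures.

At the top, both T and the weight mg point inward (toward the centre), so T + mg = mv²/r.
T = m(v²/r − g) = 3.96 × ((7.57)²/1.79 − 9.8) = 3.96 × (32.01 − 9.8) = 3.96 × 22.21 = 87.97 N.

88.0 N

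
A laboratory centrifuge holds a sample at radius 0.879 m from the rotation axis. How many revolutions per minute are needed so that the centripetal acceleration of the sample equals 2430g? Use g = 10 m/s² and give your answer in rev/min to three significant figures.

1590 rev/min

Require ω²r = 2430g, so ω = √(2430 × 10.0/0.879) = 166.3 rad/s.
In rev/min: ω × 60/(2π) = 166.3 × 60/(2π) = 1588 rev/min.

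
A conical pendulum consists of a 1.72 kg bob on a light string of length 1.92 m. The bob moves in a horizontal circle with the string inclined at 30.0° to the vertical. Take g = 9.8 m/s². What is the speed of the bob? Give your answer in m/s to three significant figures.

2.33 m/s

The radius of the circle is r = L sinθ = 1.92 × sin 30.0° = 0.9600 m.
Horizontally T sinθ = mv²/r and vertically T cosθ = mg, so tanθ = v²/(rg).
v = √(r g tanθ) = √(0.9600 × 9.8 × 0.5774) = √5.432 = 2.331 m/s.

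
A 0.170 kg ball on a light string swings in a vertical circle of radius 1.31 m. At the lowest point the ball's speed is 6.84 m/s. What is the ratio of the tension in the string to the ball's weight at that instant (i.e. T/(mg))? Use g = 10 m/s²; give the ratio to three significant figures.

4.57

At the bottom, T − mg = mv²/r, so T = m(v²/r + g) and T/(mg) = v²/(rg) + 1 = (6.84)²/(1.31 × 10.0) + 1 = 3.571 + 1 = 4.571.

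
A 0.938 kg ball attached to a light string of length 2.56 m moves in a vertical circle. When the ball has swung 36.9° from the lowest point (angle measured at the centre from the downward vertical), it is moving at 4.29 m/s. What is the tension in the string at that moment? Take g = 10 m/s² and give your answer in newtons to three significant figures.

14.2 N

Take the radial direction toward the centre of the circle as positive. The component of the weight along the string toward the centre is −mg cos φ (φ measured from the bottom), so Newton's second law along the string gives T − mg cos φ = m v²/r.
cos 36.9° = 0.7997, so T = m(v²/r + g cos φ) = 0.938 × ((4.29)²/2.56 + 10.0 × 0.7997) = 0.938 × (7.189 + (7.997)) = 0.938 × 15.19 = 14.24 N.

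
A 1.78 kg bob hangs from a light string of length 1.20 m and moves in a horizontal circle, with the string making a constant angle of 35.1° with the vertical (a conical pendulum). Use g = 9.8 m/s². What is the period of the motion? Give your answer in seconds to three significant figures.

r = L sinθ = 0.6900 m. From T sinθ = mω²r and T cosθ = mg: tanθ = ω²r/g, so ω² = g tanθ / r = g/(L cosθ).
ω = √(g/(L cosθ)) = √(9.8/(1.20 × 0.8181)) = √9.982 = 3.159 rad/s.
Period = 2π/ω = 1.989 s.

1.99 s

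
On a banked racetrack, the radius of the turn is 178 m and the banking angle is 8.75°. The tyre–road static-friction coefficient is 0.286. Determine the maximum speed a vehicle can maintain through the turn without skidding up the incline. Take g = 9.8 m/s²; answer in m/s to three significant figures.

At the maximum speed, friction acts down the slope at its limiting value f = μN. Radially (horizontal, toward centre): N sinθ + μN cosθ = mv²/r. Vertically: N cosθ − μN sinθ = mg.
Dividing: v² = r g (sinθ + μcosθ)/(cosθ − μsinθ).
sinθ + μcosθ = 0.1521 + 0.286×0.9884 = 0.4348; cosθ − μsinθ = 0.9884 − 0.286×0.1521 = 0.9449.
v² = 178 × 9.8 × 0.4348/0.9449 = 802.7 m²/s², so v = 28.33 m/s.

28.3 m/s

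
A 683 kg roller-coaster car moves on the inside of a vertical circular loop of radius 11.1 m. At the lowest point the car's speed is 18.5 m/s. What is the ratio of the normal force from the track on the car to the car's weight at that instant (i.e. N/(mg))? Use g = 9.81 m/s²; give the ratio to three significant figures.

4.14

At the bottom, N − mg = mv²/r, so N = m(v²/r + g) and N/(mg) = v²/(rg) + 1 = (18.5)²/(11.1 × 9.81) + 1 = 3.143 + 1 = 4.143.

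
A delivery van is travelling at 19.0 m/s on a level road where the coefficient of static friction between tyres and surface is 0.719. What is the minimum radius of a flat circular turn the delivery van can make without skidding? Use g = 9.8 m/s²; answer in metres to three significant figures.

51.2 m

At the limit, μ_s m g = m v²/r, so r_min = v²/(μ_s g) = (19.0)²/(0.719 × 9.8) = 361.0/7.046 = 51.23 m.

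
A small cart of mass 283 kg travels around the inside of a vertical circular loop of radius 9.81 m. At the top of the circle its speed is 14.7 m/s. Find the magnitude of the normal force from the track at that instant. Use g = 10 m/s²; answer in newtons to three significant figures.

At the top, both N and the weight mg point inward (toward the centre), so N + mg = mv²/r.
N = m(v²/r − g) = 283 × ((14.7)²/9.81 − 10.0) = 283 × (22.03 − 10.0) = 283 × 12.03 = 3404 N.

3400 N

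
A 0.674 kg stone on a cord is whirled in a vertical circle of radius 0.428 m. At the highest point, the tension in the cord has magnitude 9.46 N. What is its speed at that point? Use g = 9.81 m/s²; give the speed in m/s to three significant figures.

3.19 m/s

At the top, T + mg = mv²/r, so v = √(r(T/m + g)) = √(0.428 × (9.46/0.674 + 9.81)) = √(0.428 × 23.85) = √10.21 = 3.195 m/s.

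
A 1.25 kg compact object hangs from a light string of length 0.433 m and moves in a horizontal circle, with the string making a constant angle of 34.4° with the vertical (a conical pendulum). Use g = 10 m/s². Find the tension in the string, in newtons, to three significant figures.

15.1 N

Vertically the bob has no acceleration, so T cosθ = mg.
T = mg/cosθ = 1.25 × 10.0 / cos 34.4° = 12.50/0.8251 = 15.15 N.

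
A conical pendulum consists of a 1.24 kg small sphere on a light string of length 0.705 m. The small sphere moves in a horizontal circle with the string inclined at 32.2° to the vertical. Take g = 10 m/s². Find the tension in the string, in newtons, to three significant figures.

14.7 N

Vertically the bob has no acceleration, so T cosθ = mg.
T = mg/cosθ = 1.24 × 10.0 / cos 32.2° = 12.40/0.8462 = 14.65 N.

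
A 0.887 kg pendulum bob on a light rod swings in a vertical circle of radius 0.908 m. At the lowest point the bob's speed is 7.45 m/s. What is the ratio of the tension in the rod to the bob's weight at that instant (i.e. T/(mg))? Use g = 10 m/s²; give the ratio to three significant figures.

At the bottom, T − mg = mv²/r, so T = m(v²/r + g) and T/(mg) = v²/(rg) + 1 = (7.45)²/(0.908 × 10.0) + 1 = 6.113 + 1 = 7.113.

7.11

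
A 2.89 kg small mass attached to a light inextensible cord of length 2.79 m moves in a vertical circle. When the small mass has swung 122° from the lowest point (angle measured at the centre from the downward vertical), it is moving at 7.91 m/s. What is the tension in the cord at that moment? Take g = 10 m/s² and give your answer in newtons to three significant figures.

Take the radial direction toward the centre of the circle as positive. The component of the weight along the string toward the centre is −mg cos φ (φ measured from the bottom), so Newton's second law along the string gives T − mg cos φ = m v²/r.
cos 122° = -0.5299, so T = m(v²/r + g cos φ) = 2.89 × ((7.91)²/2.79 + 10.0 × -0.5299) = 2.89 × (22.43 + (-5.299)) = 2.89 × 17.13 = 49.50 N.

49.5 N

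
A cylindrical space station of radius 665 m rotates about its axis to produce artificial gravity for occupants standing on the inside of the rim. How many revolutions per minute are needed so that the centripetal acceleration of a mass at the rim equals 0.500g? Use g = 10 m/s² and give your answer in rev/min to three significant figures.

0.828 rev/min

Require ω²r = 0.500g, so ω = √(0.500 × 10.0/665) = 0.08671 rad/s.
In rev/min: ω × 60/(2π) = 0.08671 × 60/(2π) = 0.8280 rev/min.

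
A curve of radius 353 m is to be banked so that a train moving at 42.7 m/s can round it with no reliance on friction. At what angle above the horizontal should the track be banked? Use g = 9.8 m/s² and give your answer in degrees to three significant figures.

27.8°

For a frictionless banked turn: horizontally N sinθ = mv²/r and vertically N cosθ = mg.
Dividing: tanθ = v²/(r g) = (42.7)²/(353 × 9.8) = 1823/3459 = 0.5271.
θ = arctan(0.5271) = 27.79°.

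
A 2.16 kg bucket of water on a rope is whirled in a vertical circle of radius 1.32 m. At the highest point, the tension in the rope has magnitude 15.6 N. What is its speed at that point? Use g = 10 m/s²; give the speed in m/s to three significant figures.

4.77 m/s

At the top, T + mg = mv²/r, so v = √(r(T/m + g)) = √(1.32 × (15.6/2.16 + 10.0)) = √(1.32 × 17.22) = √22.73 = 4.768 m/s.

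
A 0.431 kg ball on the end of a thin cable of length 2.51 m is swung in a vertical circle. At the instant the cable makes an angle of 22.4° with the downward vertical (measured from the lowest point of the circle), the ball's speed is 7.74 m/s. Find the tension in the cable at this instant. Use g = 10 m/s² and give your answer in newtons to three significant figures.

Take the radial direction toward the centre of the circle as positive. The component of the weight along the string toward the centre is −mg cos φ (φ measured from the bottom), so Newton's second law along the string gives T − mg cos φ = m v²/r.
cos 22.4° = 0.9245, so T = m(v²/r + g cos φ) = 0.431 × ((7.74)²/2.51 + 10.0 × 0.9245) = 0.431 × (23.87 + (9.245)) = 0.431 × 33.11 = 14.27 N.

14.3 N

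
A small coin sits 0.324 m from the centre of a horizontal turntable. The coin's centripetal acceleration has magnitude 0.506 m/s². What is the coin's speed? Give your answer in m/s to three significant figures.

0.405 m/s

a_c = v²/r ⇒ v = √(a_c · r) = √(0.506 × 0.324) = √0.1639 = 0.4049 m/s.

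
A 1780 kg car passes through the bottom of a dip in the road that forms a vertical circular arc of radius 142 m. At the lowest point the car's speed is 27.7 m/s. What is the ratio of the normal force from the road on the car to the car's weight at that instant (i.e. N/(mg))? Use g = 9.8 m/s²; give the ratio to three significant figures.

1.55

At the bottom, N − mg = mv²/r, so N = m(v²/r + g) and N/(mg) = v²/(rg) + 1 = (27.7)²/(142 × 9.8) + 1 = 0.5514 + 1 = 1.551.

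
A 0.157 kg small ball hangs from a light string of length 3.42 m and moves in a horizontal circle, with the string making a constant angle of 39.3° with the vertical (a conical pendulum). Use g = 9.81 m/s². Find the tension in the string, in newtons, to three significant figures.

1.99 N

Vertically the bob has no acceleration, so T cosθ = mg.
T = mg/cosθ = 0.157 × 9.81 / cos 39.3° = 1.540/0.7738 = 1.990 N.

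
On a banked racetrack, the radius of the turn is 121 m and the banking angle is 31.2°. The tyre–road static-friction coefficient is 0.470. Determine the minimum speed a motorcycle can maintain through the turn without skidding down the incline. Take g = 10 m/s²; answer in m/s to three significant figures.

11.3 m/s

At the minimum speed, friction acts up the slope at its limiting value f = μN. Radially (horizontal, toward centre): N sinθ − μN cosθ = mv²/r. Vertically: N cosθ + μN sinθ = mg.
Dividing: v² = r g (sinθ − μcosθ)/(cosθ + μsinθ).
sinθ − μcosθ = 0.5180 − 0.470×0.8554 = 0.1160; cosθ + μsinθ = 0.8554 + 0.470×0.5180 = 1.099.
v² = 121 × 10.0 × 0.1160/1.099 = 127.7 m²/s², so v = 11.30 m/s.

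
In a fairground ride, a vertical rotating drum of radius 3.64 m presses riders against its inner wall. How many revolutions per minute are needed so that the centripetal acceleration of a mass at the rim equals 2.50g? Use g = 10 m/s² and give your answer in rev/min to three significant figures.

25.0 rev/min

Require ω²r = 2.50g, so ω = √(2.50 × 10.0/3.64) = 2.621 rad/s.
In rev/min: ω × 60/(2π) = 2.621 × 60/(2π) = 25.03 rev/min.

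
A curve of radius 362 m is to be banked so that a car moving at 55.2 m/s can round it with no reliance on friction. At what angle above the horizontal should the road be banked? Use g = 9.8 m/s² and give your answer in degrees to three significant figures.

40.7°

With no friction, the horizontal component of the normal force provides the centripetal force: N sinθ = mv²/r, while N cosθ = mg vertically.
Dividing: tanθ = v²/(r g) = (55.2)²/(362 × 9.8) = 3047/3548 = 0.8589.
θ = arctan(0.8589) = 40.66°.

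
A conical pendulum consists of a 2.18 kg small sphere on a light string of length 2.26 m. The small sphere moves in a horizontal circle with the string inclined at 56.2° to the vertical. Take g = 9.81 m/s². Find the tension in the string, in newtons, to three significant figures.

Vertically the bob has no acceleration, so T cosθ = mg.
T = mg/cosθ = 2.18 × 9.81 / cos 56.2° = 21.39/0.5563 = 38.44 N.

38.4 N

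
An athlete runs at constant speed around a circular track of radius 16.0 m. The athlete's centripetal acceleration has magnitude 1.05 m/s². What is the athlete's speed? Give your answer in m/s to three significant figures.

4.10 m/s

a_c = v²/r ⇒ v = √(a_c · r) = √(1.05 × 16.0) = √16.80 = 4.099 m/s.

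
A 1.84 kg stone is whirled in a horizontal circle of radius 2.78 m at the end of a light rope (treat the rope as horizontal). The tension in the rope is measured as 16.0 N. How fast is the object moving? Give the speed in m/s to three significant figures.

T = m v²/r ⇒ v = √(T r / m) = √(16.0 × 2.78 / 1.84) = √24.17 = 4.917 m/s.

4.92 m/s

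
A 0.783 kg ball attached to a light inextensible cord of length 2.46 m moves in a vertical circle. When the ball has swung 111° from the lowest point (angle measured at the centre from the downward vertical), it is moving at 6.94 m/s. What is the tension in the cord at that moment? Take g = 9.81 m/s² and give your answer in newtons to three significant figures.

12.6 N

Take the radial direction toward the centre of the circle as positive. The component of the weight along the string toward the centre is −mg cos φ (φ measured from the bottom), so Newton's second law along the string gives T − mg cos φ = m v²/r.
cos 111° = -0.3584, so T = m(v²/r + g cos φ) = 0.783 × ((6.94)²/2.46 + 9.81 × -0.3584) = 0.783 × (19.58 + (-3.516)) = 0.783 × 16.06 = 12.58 N.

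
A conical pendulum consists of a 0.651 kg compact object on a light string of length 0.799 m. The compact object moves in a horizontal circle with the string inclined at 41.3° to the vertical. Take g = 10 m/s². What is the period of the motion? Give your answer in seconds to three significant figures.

1.54 s

r = L sinθ = 0.5273 m. From T sinθ = mω²r and T cosθ = mg: tanθ = ω²r/g, so ω² = g tanθ / r = g/(L cosθ).
ω = √(g/(L cosθ)) = √(10.0/(0.799 × 0.7513)) = √16.66 = 4.082 rad/s.
Period = 2π/ω = 1.539 s.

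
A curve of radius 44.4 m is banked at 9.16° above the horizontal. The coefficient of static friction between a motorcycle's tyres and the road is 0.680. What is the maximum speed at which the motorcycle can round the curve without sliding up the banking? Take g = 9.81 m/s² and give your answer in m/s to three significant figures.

At the maximum speed, friction acts down the slope at its limiting value f = μN. Radially (horizontal, toward centre): N sinθ + μN cosθ = mv²/r. Vertically: N cosθ − μN sinθ = mg.
Dividing: v² = r g (sinθ + μcosθ)/(cosθ − μsinθ).
sinθ + μcosθ = 0.1592 + 0.680×0.9872 = 0.8305; cosθ − μsinθ = 0.9872 − 0.680×0.1592 = 0.8790.
v² = 44.4 × 9.81 × 0.8305/0.8790 = 411.5 m²/s², so v = 20.29 m/s.

20.3 m/s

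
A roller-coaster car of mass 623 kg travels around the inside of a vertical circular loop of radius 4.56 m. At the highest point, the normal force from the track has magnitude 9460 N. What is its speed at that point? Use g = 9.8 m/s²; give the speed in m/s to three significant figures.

10.7 m/s

At the top, N + mg = mv²/r, so v = √(r(N/m + g)) = √(4.56 × (9460/623 + 9.8)) = √(4.56 × 24.98) = √113.9 = 10.67 m/s.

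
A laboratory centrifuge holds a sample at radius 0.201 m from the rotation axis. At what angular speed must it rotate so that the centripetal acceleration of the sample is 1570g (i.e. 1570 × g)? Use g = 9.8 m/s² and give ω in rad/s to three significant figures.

Centripetal acceleration a_c = ω²r. Setting ω²r = 1570g:
ω = √(1570g / r) = √(1570 × 9.8 / 0.201) = √76550 = 276.7 rad/s.

277 rad/s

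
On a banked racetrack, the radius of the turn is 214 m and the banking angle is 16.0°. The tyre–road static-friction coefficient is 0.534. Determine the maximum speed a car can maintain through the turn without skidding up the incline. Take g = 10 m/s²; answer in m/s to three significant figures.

At the maximum speed, friction acts down the slope at its limiting value f = μN. Radially (horizontal, toward centre): N sinθ + μN cosθ = mv²/r. Vertically: N cosθ − μN sinθ = mg.
Dividing: v² = r g (sinθ + μcosθ)/(cosθ − μsinθ).
sinθ + μcosθ = 0.2756 + 0.534×0.9613 = 0.7890; cosθ − μsinθ = 0.9613 − 0.534×0.2756 = 0.8141.
v² = 214 × 10.0 × 0.7890/0.8141 = 2074 m²/s², so v = 45.54 m/s.

45.5 m/s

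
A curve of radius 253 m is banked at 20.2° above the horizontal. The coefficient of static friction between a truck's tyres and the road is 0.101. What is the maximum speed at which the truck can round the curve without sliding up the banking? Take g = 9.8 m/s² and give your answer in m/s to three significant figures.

34.7 m/s

At the maximum speed, friction acts down the slope at its limiting value f = μN. Radially (horizontal, toward centre): N sinθ + μN cosθ = mv²/r. Vertically: N cosθ − μN sinθ = mg.
Dividing: v² = r g (sinθ + μcosθ)/(cosθ − μsinθ).
sinθ + μcosθ = 0.3453 + 0.101×0.9385 = 0.4401; cosθ − μsinθ = 0.9385 − 0.101×0.3453 = 0.9036.
v² = 253 × 9.8 × 0.4401/0.9036 = 1208 m²/s², so v = 34.75 m/s.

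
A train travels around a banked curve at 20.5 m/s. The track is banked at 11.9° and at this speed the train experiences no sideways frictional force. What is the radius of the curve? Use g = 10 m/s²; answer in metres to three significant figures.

Frictionless banking: tanθ = v²/(rg), so r = v²/(g tanθ).
r = (20.5)²/(10.0 × tan 11.9°) = 420.2/(10.0 × 0.2107) = 420.2/2.107 = 199.4 m.

199 m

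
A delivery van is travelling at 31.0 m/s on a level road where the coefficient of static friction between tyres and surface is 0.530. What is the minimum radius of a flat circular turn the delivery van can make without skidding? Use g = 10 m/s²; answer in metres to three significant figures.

181 m

At the limit, μ_s m g = m v²/r, so r_min = v²/(μ_s g) = (31.0)²/(0.530 × 10.0) = 961.0/5.300 = 181.3 m.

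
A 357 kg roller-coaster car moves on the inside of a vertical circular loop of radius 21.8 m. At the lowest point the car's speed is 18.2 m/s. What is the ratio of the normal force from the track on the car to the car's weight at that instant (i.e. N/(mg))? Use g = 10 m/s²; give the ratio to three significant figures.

At the bottom, N − mg = mv²/r, so N = m(v²/r + g) and N/(mg) = v²/(rg) + 1 = (18.2)²/(21.8 × 10.0) + 1 = 1.519 + 1 = 2.519.

2.52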